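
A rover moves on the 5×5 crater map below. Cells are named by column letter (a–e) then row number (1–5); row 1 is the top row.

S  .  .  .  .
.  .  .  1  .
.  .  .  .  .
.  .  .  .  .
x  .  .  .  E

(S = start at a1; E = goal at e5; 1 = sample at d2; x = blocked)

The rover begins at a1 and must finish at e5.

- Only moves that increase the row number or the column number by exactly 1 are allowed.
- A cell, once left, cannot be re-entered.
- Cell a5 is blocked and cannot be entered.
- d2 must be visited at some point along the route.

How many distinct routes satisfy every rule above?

16

A right/down-only route from a1 to e5 makes exactly 4 down-moves and 4 right-moves in some order.
With no other constraints that would be C(8,4) = 70 routes.
Split at d2 and multiply the segment counts (each segment already excludes blocked cells): a1→d2: 4; d2→e5: 4; product = 16.
That gives 16 routes.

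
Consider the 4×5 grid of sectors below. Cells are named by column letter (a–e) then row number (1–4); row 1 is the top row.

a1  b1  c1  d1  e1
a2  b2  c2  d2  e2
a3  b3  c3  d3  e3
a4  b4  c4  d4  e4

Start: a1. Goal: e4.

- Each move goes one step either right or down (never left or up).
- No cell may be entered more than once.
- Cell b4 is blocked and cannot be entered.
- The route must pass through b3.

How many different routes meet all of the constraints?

A right/down-only route from a1 to e4 makes exactly 3 down-moves and 4 right-moves in some order.
With no other constraints that would be C(7,3) = 35 routes.
Split at b3 and multiply the segment counts (each segment already excludes blocked cells): a1→b3: 3; b3→e4: 3; product = 9.
That gives 9 routes.

9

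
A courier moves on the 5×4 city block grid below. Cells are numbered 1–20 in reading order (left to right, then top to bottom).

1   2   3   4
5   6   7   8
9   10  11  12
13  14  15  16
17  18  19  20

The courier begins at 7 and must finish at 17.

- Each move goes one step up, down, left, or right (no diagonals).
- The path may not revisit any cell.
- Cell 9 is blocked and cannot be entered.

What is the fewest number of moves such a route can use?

5

The Manhattan distance from 7 to 17 is |2−5| + |3−1| = 5, so at least 5 moves are needed.
A route of 5 moves achieves this: 7 → 11 → 15 → 19 → 18 → 17.
Since 5 matches the lower bound, it is optimal.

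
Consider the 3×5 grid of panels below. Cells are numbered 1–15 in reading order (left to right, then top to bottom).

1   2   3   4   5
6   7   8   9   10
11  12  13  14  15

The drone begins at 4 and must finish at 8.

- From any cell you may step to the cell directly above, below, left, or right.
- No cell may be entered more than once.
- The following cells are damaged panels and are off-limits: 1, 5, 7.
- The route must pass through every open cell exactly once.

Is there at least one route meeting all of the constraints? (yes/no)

no

Cell 2 has only one open neighbour but is neither the start nor the goal, so a Hamiltonian route would have to both enter and leave it through the same neighbour — impossible without revisiting.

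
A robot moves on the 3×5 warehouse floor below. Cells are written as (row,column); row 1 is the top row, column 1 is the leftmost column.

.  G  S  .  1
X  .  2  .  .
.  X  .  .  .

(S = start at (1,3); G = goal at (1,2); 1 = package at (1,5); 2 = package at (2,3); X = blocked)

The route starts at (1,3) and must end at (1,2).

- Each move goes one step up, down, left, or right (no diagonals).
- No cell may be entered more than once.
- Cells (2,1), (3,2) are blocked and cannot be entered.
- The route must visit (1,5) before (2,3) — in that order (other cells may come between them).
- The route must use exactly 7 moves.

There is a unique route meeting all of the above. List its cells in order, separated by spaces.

(1,3) (1,4) (1,5) (2,5) (2,4) (2,3) (2,2) (1,2)

The waypoints must appear in the order (1,5), (2,3), with no cell reused.
Route from (1,3): right 2 to (1,5), down 1 to (2,5), left 3 to (2,2), up 1 to (1,2) — 7 moves in all.
Check: order respected (1 at step 2, 2 at step 5); 7 moves as required.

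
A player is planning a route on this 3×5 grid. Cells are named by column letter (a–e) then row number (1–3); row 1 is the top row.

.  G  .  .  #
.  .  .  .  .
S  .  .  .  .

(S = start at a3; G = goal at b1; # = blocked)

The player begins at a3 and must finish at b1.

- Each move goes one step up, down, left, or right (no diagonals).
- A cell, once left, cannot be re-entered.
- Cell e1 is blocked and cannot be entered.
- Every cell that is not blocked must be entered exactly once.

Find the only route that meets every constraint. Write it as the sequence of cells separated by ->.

Need to visit all 14 open cells exactly once, starting at a3 and ending at b1.
Cell d1 has only two open neighbours (d2 and c1), so the path must pass straight through it: one of those is the cell it's entered from and the other is where it exits.
Route from a3: right 4 to e3, up 1 to e2, left 1 to d2, up 1 to d1, left 1 to c1, down 1 to c2, left 2 to a2, up 1 to a1, right 1 to b1 — 13 moves in all.
Check: all 14 open cells covered.

a3 -> b3 -> c3 -> d3 -> e3 -> e2 -> d2 -> d1 -> c1 -> c2 -> b2 -> a2 -> a1 -> b1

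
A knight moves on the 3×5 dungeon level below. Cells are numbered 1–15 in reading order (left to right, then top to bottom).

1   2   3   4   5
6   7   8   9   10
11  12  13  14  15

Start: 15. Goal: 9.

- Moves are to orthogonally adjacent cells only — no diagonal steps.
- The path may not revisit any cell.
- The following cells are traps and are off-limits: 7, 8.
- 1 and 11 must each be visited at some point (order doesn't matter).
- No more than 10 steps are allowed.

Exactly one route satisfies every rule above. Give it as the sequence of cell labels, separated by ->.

15 -> 14 -> 13 -> 12 -> 11 -> 6 -> 1 -> 2 -> 3 -> 4 -> 9

Any route must reach 1 and 11 and still end at 9 within 10 moves, so the order of the required stops is forced.
Route from 15: 4× left (reaching 11), 2× up (reaching 1), 3× right (reaching 4), down to 9 — 10 moves in all.
Check: all required cells visited; 10 ≤ 10 moves.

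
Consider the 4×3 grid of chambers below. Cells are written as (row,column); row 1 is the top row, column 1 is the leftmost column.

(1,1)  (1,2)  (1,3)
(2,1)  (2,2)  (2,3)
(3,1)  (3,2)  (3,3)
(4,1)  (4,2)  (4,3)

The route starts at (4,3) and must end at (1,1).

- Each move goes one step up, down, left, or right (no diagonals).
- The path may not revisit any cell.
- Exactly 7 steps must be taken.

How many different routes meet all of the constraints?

Need simple routes of exactly 7 moves from (4,3) to (1,1) (Manhattan distance 5, so 1 moves are spent on a detour and 1 undoing it).
Branch systematically from the start, pruning whenever the remaining move budget drops below the Manhattan distance to (1,1) or differs from it in parity. Grouping the completions by first move — via (3,3): 5; via (4,2): 8 — and summing: 5 + 8 = 13.
That gives 13 routes.

13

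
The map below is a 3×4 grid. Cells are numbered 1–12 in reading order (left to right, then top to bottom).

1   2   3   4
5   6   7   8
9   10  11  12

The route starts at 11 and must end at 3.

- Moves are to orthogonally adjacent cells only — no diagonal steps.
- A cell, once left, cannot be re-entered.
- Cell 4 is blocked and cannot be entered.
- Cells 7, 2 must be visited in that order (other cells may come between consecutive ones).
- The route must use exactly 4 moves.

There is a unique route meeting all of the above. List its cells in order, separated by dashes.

11 - 7 - 6 - 2 - 3

The waypoints must appear in the order 7, 2, with no cell reused.
Route from 11: up 1 to 7, left 1 to 6, up 1 to 2, right 1 to 3 — 4 moves in all.
Check: order respected (7 at step 1, 2 at step 3); 4 moves as required.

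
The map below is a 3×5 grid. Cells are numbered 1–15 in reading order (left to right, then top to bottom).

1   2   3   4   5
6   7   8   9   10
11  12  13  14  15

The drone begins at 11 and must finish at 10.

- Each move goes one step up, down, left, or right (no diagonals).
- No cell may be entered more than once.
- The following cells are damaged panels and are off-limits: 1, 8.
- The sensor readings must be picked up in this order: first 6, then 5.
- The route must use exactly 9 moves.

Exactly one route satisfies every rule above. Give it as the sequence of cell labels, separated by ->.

11 -> 6 -> 7 -> 12 -> 13 -> 14 -> 9 -> 4 -> 5 -> 10

The waypoints must appear in the order 6, 5, with no cell reused.
Route from 11: up to 6, right to 7, down to 12, 2× right (reaching 14), 2× up (reaching 4), right to 5, down to 10 — 9 moves in all.
Check: order respected (6 at step 1, 5 at step 8); 9 moves as required.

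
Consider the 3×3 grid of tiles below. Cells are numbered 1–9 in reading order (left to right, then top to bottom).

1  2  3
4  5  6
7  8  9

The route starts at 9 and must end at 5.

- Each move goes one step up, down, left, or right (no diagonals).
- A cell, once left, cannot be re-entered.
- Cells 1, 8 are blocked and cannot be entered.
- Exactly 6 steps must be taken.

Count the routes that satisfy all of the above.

Need simple routes of exactly 6 moves from 9 to 5 (Manhattan distance 2, so 2 moves are spent on a detour and 2 undoing it).
No route satisfies every constraint, so the count is 0.

0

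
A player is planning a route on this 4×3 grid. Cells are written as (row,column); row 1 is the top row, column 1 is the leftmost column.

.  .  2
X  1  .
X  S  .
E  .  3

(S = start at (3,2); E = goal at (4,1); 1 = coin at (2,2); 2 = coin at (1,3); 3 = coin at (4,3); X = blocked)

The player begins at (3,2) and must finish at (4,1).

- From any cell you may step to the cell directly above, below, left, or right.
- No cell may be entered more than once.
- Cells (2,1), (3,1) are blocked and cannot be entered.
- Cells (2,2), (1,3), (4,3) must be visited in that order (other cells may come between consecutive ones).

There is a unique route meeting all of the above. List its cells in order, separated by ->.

(3,2) -> (2,2) -> (1,2) -> (1,3) -> (2,3) -> (3,3) -> (4,3) -> (4,2) -> (4,1)

The waypoints must appear in the order (2,2), (1,3), (4,3), with no cell reused.
Route from (3,2): 2× up (reaching (1,2)), right to (1,3), 3× down (reaching (4,3)), 2× left (reaching (4,1)) — 8 moves in all.
Check: order respected (1 at step 1, 2 at step 3, 3 at step 6).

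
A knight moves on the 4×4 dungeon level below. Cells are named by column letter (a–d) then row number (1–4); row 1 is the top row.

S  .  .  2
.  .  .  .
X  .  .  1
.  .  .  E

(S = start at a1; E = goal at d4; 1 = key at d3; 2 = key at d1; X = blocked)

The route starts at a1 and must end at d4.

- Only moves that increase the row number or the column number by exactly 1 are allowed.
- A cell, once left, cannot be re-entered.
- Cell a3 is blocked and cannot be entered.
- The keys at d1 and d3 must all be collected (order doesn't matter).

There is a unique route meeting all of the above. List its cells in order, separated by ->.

a1 -> b1 -> c1 -> d1 -> d2 -> d3 -> d4

Moves only go right or down, so the column and row indices never decrease.
Route from a1: 3× right (reaching d1), 3× down (reaching d4) — 6 moves in all.
Check: all required cells visited.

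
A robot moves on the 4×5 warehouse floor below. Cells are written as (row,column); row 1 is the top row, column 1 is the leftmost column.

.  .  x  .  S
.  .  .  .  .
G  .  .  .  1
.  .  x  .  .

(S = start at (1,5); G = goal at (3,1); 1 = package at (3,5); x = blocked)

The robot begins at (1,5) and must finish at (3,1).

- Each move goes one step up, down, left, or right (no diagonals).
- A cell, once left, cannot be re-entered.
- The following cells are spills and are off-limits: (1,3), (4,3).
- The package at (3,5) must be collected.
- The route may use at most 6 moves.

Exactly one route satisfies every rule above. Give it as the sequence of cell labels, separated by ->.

Any route must reach (3,5) and still end at (3,1) within 6 moves, so the order of the required stops is forced.
Route from (1,5): down 2 to (3,5), left 4 to (3,1) — 6 moves in all.
Check: all required cells visited; 6 ≤ 6 moves.

(1,5) -> (2,5) -> (3,5) -> (3,4) -> (3,3) -> (3,2) -> (3,1)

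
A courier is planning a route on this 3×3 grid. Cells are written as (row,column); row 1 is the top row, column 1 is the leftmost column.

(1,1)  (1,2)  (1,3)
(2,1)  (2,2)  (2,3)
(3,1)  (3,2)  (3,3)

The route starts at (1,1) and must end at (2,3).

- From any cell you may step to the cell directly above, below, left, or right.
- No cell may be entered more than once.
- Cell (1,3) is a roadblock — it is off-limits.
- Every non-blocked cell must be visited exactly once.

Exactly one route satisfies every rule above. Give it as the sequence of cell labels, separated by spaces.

(1,1) (1,2) (2,2) (2,1) (3,1) (3,2) (3,3) (2,3)

Need to visit all 8 open cells exactly once, starting at (1,1) and ending at (2,3).
Cell (3,1) has only two open neighbours ((2,1) and (3,2)), so the path must pass straight through it: one of those is the cell it's entered from and the other is where it exits.
Route from (1,1): right to (1,2), down to (2,2), left to (2,1), down to (3,1), 2× right (reaching (3,3)), up to (2,3) — 7 moves in all.
Check: all 8 open cells covered.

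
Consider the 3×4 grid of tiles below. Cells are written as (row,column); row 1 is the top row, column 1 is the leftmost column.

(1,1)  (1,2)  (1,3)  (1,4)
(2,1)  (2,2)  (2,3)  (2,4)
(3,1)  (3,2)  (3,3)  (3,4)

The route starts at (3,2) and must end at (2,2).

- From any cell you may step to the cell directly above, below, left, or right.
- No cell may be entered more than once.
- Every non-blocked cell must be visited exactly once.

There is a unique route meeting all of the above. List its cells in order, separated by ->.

Need to visit all 12 open cells exactly once, starting at (3,2) and ending at (2,2).
Route from (3,2): left 1 to (3,1), up 2 to (1,1), right 3 to (1,4), down 2 to (3,4), left 1 to (3,3), up 1 to (2,3), left 1 to (2,2) — 11 moves in all.
Check: all 12 open cells covered.

(3,2) -> (3,1) -> (2,1) -> (1,1) -> (1,2) -> (1,3) -> (1,4) -> (2,4) -> (3,4) -> (3,3) -> (2,3) -> (2,2)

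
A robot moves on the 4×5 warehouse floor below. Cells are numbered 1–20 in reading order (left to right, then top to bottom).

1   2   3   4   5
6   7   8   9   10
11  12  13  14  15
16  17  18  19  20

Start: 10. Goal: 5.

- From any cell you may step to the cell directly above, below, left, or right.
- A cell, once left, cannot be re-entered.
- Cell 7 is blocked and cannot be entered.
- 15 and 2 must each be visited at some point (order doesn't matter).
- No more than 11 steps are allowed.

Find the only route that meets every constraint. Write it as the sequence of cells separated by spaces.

10 15 14 13 12 11 6 1 2 3 4 5

The 11-move cap with required stops at 15, 2 leaves no slack for detours.
Route from 10: down 1 to 15, left 4 to 11, up 2 to 1, right 4 to 5 — 11 moves in all.
Check: all required cells visited; 11 ≤ 11 moves.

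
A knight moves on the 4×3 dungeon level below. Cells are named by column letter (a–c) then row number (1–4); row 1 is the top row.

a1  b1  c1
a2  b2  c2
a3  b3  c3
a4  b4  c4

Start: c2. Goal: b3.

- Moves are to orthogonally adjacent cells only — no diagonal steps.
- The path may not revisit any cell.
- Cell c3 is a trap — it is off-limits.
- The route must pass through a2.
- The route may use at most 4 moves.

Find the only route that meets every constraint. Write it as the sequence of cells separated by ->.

The 4-move cap with required stops at a2 leaves no slack for detours.
Route from c2: 2× left (reaching a2), down to a3, right to b3 — 4 moves in all.
Check: all required cells visited; 4 ≤ 4 moves.

c2 -> b2 -> a2 -> a3 -> b3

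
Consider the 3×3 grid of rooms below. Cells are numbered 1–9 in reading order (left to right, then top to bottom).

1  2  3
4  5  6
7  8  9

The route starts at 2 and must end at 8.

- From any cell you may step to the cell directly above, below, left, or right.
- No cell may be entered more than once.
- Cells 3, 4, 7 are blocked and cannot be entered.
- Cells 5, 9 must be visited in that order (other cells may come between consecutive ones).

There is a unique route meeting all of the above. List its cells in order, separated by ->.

2 -> 5 -> 6 -> 9 -> 8

The waypoints must appear in the order 5, 9, with no cell reused.
Route from 2: down 1 to 5, right 1 to 6, down 1 to 9, left 1 to 8 — 4 moves in all.
Check: order respected (5 at step 1, 9 at step 3).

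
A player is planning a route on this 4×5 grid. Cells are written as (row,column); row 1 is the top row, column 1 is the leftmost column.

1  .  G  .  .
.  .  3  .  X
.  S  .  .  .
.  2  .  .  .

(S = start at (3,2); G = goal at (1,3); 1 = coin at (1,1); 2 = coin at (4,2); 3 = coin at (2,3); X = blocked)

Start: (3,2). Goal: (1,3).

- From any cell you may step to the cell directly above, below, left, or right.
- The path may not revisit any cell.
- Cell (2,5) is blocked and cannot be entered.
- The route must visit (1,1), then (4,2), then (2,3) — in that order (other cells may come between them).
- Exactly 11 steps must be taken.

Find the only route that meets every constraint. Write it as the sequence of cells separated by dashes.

(3,2) - (2,2) - (1,2) - (1,1) - (2,1) - (3,1) - (4,1) - (4,2) - (4,3) - (3,3) - (2,3) - (1,3)

The waypoints must appear in the order (1,1), (4,2), (2,3), with no cell reused.
Route from (3,2): 2× up (reaching (1,2)), left to (1,1), 3× down (reaching (4,1)), 2× right (reaching (4,3)), 3× up (reaching (1,3)) — 11 moves in all.
Check: order respected (1 at step 3, 2 at step 7, 3 at step 10); 11 moves as required.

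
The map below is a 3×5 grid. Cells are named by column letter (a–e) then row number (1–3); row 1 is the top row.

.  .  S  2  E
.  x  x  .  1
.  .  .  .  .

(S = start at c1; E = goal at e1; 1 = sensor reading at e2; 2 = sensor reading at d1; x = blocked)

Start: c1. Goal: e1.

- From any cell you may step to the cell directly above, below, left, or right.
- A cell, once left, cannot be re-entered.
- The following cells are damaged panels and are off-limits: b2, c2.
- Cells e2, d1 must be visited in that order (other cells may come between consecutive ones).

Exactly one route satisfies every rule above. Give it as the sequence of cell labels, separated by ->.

c1 -> b1 -> a1 -> a2 -> a3 -> b3 -> c3 -> d3 -> e3 -> e2 -> d2 -> d1 -> e1

The waypoints must appear in the order e2, d1, with no cell reused.
Route from c1: left 2 to a1, down 2 to a3, right 4 to e3, up 1 to e2, left 1 to d2, up 1 to d1, right 1 to e1 — 12 moves in all.
Check: order respected (1 at step 9, 2 at step 11).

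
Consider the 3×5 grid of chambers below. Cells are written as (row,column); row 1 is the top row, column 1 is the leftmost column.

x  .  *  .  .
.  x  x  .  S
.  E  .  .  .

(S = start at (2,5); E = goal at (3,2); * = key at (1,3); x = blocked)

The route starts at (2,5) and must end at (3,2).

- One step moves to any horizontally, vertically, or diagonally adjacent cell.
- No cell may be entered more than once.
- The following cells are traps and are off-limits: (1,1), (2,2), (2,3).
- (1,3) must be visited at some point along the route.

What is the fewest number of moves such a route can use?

5

Any route passes through (1,3) somewhere between (2,5) and (3,2). Summing Chebyshev distances along the two legs ((2,5) → (1,3) → (3,2)) gives a lower bound of 2 + 2 = 4 moves.
That bound ignores the blocked cells. Measuring each leg by the fewest moves that actually steer around them ((2,5)→(1,3): 2; (1,3)→(3,2): 3) raises the lower bound to 5.
A route of 5 moves exists: (2,5) → (1,4) → (1,3) → (1,2) → (2,1) → (3,2).
Since 5 matches that lower bound, it is optimal.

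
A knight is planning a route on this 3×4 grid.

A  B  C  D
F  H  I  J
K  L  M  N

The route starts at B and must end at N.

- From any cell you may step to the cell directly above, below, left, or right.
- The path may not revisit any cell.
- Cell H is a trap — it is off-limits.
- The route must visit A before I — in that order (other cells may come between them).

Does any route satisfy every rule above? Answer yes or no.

yes

One route that works: B → A → F → K → L → M → I → J → N.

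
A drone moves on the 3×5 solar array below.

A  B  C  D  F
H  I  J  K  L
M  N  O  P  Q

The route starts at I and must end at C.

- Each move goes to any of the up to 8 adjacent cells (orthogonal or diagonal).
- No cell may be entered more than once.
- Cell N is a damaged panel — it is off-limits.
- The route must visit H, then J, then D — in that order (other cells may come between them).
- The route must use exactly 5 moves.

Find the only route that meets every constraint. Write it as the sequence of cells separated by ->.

I -> H -> B -> J -> D -> C

The waypoints must appear in the order H, J, D, with no cell reused.
Route from I: left 1 to H, up-right 1 to B, down-right 1 to J, up-right 1 to D, left 1 to C — 5 moves in all.
Check: order respected (H at step 1, J at step 3, D at step 4); 5 moves as required.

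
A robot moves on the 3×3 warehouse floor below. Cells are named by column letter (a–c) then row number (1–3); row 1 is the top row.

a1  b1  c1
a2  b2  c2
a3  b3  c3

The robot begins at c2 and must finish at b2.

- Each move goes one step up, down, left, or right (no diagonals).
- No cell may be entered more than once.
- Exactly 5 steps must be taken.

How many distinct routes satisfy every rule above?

2

Need simple routes of exactly 5 moves from c2 to b2 (Manhattan distance 1, so 2 moves are spent on a detour and 2 undoing it).
Enumerating: c2 c1 b1 a1 a2 b2 | c2 c3 b3 a3 a2 b2.
That gives 2 routes.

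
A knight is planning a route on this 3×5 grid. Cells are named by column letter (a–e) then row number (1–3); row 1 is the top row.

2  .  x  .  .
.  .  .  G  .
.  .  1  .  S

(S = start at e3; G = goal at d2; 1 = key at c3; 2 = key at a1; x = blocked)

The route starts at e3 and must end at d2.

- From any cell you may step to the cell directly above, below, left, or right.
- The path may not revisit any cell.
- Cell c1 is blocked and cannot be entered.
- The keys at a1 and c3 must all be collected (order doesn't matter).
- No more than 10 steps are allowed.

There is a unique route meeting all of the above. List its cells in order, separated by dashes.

e3 - d3 - c3 - b3 - a3 - a2 - a1 - b1 - b2 - c2 - d2

The 10-move cap with required stops at a1, c3 leaves no slack for detours.
Route from e3: left 4 to a3, up 2 to a1, right 1 to b1, down 1 to b2, right 2 to d2 — 10 moves in all.
Check: all required cells visited; 10 ≤ 10 moves.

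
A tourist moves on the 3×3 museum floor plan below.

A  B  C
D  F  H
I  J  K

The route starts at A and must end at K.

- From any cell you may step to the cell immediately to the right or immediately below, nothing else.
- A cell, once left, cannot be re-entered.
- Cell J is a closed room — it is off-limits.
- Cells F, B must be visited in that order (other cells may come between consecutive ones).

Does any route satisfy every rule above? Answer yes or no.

B lies above F, so going from F to B would need an upward move — but moves only go right/down, so F cannot be visited before B.

no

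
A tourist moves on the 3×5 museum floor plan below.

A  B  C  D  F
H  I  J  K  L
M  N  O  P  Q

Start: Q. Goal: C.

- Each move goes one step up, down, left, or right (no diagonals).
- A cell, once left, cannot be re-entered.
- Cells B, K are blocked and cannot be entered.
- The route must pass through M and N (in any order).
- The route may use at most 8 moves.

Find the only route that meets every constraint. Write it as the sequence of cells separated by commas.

Q, P, O, N, M, H, I, J, C

The 8-move cap with required stops at M, N leaves no slack for detours.
Route from Q: 4× left (reaching M), up to H, 2× right (reaching J), up to C — 8 moves in all.
Check: all required cells visited; 8 ≤ 8 moves.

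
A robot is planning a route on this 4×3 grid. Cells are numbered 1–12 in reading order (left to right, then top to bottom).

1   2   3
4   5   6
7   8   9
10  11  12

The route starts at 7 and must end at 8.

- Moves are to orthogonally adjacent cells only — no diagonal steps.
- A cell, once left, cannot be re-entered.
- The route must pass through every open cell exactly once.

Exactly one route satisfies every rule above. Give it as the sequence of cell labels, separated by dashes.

7 - 10 - 11 - 12 - 9 - 6 - 3 - 2 - 1 - 4 - 5 - 8

Need to visit all 12 open cells exactly once, starting at 7 and ending at 8.
Cell 12 has only two open neighbours (9 and 11), so the path must pass straight through it: one of those is the cell it's entered from and the other is where it exits.
Route from 7: down 1 to 10, right 2 to 12, up 3 to 3, left 2 to 1, down 1 to 4, right 1 to 5, down 1 to 8 — 11 moves in all.
Check: all 12 open cells covered.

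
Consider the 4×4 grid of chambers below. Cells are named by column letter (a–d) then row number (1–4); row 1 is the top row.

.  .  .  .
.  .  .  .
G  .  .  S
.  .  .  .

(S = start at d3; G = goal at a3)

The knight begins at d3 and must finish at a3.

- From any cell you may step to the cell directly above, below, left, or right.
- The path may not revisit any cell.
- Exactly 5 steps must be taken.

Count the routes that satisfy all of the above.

12

Need simple routes of exactly 5 moves from d3 to a3 (Manhattan distance 3, so 1 moves are spent on a detour and 1 undoing it).
Branch systematically from the start, pruning whenever the remaining move budget drops below the Manhattan distance to a3 or differs from it in parity. Grouping the completions by first move — via d2: 3; via d4: 3; via c3: 6 — and summing: 3 + 3 + 6 = 12.
That gives 12 routes.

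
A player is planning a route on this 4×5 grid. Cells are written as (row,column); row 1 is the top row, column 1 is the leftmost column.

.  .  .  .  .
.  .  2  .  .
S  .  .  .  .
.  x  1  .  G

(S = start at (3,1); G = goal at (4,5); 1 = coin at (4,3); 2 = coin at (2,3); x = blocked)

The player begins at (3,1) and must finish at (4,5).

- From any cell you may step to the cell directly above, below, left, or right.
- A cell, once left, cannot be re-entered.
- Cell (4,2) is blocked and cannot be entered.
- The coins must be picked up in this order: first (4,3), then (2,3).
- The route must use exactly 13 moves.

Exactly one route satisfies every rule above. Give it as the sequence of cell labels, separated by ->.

The waypoints must appear in the order (4,3), (2,3), with no cell reused.
Route from (3,1): 2× right (reaching (3,3)), down to (4,3), right to (4,4), 2× up (reaching (2,4)), left to (2,3), up to (1,3), 2× right (reaching (1,5)), 3× down (reaching (4,5)) — 13 moves in all.
Check: order respected (1 at step 3, 2 at step 7); 13 moves as required.

(3,1) -> (3,2) -> (3,3) -> (4,3) -> (4,4) -> (3,4) -> (2,4) -> (2,3) -> (1,3) -> (1,4) -> (1,5) -> (2,5) -> (3,5) -> (4,5)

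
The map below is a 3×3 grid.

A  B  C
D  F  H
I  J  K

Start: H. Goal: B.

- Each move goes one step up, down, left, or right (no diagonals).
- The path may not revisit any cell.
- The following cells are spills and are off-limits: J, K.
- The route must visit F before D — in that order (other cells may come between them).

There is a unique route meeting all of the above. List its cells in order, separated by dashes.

H - F - D - A - B

The waypoints must appear in the order F, D, with no cell reused.
Route from H: 2× left (reaching D), up to A, right to B — 4 moves in all.
Check: order respected (F at step 1, D at step 2).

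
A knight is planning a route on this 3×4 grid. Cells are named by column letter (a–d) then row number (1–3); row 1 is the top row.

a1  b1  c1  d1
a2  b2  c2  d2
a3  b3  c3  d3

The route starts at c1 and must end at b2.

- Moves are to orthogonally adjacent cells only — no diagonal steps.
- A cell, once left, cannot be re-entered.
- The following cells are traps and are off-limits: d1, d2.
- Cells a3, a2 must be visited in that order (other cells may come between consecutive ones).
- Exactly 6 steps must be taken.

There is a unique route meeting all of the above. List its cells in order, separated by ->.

c1 -> c2 -> c3 -> b3 -> a3 -> a2 -> b2

The waypoints must appear in the order a3, a2, with no cell reused.
Route from c1: down 2 to c3, left 2 to a3, up 1 to a2, right 1 to b2 — 6 moves in all.
Check: order respected (a3 at step 4, a2 at step 5); 6 moves as required.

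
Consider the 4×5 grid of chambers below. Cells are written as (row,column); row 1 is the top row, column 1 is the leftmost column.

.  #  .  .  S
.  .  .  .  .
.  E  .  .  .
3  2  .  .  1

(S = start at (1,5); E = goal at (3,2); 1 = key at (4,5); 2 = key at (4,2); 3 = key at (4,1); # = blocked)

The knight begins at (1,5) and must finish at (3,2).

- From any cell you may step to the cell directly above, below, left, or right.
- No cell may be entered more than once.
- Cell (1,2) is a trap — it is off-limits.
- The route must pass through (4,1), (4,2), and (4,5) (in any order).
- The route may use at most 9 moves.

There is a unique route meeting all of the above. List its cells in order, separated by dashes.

(1,5) - (2,5) - (3,5) - (4,5) - (4,4) - (4,3) - (4,2) - (4,1) - (3,1) - (3,2)

The 9-move cap with required stops at (4,1), (4,2), (4,5) leaves no slack for detours.
Route from (1,5): 3× down (reaching (4,5)), 4× left (reaching (4,1)), up to (3,1), right to (3,2) — 9 moves in all.
Check: all required cells visited; 9 ≤ 9 moves.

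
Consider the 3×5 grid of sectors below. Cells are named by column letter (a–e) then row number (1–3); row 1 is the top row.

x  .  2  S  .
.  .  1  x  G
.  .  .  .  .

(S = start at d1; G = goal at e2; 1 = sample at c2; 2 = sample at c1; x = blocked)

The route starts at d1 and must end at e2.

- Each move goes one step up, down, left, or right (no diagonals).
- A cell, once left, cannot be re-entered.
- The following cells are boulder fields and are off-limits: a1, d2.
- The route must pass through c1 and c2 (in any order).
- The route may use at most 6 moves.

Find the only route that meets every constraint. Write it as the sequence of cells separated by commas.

d1, c1, c2, c3, d3, e3, e2

The 6-move cap with required stops at c1, c2 leaves no slack for detours.
Route from d1: left to c1, 2× down (reaching c3), 2× right (reaching e3), up to e2 — 6 moves in all.
Check: all required cells visited; 6 ≤ 6 moves.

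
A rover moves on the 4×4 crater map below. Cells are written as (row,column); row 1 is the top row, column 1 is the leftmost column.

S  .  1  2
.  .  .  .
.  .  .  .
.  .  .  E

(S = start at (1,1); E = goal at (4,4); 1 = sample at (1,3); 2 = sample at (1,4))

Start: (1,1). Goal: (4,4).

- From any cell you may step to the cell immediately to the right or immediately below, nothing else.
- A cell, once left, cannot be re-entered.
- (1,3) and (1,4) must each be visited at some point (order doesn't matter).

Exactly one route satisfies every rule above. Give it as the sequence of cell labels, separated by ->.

Moves only go right or down, so the column and row indices never decrease.
Route from (1,1): 3× right (reaching (1,4)), 3× down (reaching (4,4)) — 6 moves in all.
Check: all required cells visited.

(1,1) -> (1,2) -> (1,3) -> (1,4) -> (2,4) -> (3,4) -> (4,4)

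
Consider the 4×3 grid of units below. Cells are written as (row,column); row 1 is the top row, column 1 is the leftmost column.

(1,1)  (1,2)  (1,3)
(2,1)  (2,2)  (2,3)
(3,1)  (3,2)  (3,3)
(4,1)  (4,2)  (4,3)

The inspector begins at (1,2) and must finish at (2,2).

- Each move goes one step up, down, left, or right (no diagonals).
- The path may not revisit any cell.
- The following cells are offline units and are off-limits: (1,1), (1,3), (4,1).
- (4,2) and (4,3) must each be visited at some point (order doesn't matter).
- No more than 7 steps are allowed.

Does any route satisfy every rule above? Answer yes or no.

Every way from (1,2) to (4,2) runs through (2,2) — but (2,2) is where the route must end, so it would be entered once on the way to (4,2) and again at the finish.

no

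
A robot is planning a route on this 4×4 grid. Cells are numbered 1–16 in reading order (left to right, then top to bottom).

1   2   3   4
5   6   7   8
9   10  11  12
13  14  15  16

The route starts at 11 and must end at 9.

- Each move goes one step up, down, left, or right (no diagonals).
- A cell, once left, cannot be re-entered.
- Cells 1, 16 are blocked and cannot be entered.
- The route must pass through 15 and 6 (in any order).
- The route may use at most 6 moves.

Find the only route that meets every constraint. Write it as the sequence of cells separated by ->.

11 -> 15 -> 14 -> 10 -> 6 -> 5 -> 9

The 6-move cap with required stops at 15, 6 leaves no slack for detours.
Route from 11: down to 15, left to 14, 2× up (reaching 6), left to 5, down to 9 — 6 moves in all.
Check: all required cells visited; 6 ≤ 6 moves.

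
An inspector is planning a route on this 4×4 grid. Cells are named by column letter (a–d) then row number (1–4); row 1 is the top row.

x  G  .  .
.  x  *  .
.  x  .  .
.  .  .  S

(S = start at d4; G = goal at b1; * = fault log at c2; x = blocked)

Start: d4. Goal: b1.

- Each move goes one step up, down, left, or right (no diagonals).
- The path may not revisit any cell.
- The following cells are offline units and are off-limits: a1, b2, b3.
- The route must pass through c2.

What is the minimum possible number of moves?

5

Any route passes through c2 somewhere between d4 and b1. Summing Manhattan distances along the two legs (d4 → c2 → b1) gives a lower bound of 3 + 2 = 5 moves.
A route of 5 moves achieves this: d4 → d3 → d2 → c2 → c1 → b1.
Since 5 matches the lower bound, it is optimal.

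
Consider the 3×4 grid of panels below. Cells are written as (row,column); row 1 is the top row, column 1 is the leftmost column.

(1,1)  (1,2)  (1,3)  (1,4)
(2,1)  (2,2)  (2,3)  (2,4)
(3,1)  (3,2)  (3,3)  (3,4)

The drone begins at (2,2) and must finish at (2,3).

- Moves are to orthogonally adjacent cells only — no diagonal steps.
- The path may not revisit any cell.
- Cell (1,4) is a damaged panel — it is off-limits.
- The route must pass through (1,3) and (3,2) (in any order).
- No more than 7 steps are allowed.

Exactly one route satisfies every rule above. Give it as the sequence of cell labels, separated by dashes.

The budget equals the shortest possible length, so every move has to be on a shortest route through the required cells.
Route from (2,2): down to (3,2), left to (3,1), 2× up (reaching (1,1)), 2× right (reaching (1,3)), down to (2,3) — 7 moves in all.
Check: all required cells visited; 7 ≤ 7 moves.

(2,2) - (3,2) - (3,1) - (2,1) - (1,1) - (1,2) - (1,3) - (2,3)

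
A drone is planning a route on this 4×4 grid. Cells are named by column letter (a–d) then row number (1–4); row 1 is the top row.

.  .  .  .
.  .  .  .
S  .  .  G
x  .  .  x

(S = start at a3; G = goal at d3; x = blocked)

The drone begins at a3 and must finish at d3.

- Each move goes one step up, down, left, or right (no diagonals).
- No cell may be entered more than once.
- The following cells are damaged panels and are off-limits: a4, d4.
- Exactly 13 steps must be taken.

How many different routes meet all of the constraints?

3

Need simple routes of exactly 13 moves from a3 to d3 (Manhattan distance 3, so 5 moves are spent on a detour and 5 undoing it).
Enumerating: a3 a2 a1 b1 b2 b3 b4 c4 c3 c2 c1 d1 d2 d3 | a3 a2 a1 b1 c1 d1 d2 c2 b2 b3 b4 c4 c3 d3 | a3 b3 b4 c4 c3 c2 b2 a2 a1 b1 c1 d1 d2 d3.
That gives 3 routes.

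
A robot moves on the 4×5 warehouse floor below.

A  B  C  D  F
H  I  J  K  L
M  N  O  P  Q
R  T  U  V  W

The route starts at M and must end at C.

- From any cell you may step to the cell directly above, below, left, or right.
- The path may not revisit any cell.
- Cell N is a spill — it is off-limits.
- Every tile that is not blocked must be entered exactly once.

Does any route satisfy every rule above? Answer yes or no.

yes

One route that works: M → R → T → U → O → P → V → W → Q → L → F → D → K → J → I → H → A → B → C.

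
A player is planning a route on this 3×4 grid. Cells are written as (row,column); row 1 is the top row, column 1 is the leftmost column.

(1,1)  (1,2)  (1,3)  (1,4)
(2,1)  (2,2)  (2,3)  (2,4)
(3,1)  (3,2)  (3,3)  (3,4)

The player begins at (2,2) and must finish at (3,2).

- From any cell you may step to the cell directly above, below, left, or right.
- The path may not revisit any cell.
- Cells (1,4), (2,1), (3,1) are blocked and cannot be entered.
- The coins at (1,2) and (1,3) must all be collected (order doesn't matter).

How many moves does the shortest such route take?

Any route passes through (1,2) and (1,3) in some order between (2,2) and (3,2). Summing Manhattan distances along each leg and taking the cheapest ordering ((2,2) → (1,3) → (1,2) → (3,2)) gives a lower bound of 2 + 1 + 2 = 5 moves.
A route of 5 moves achieves this: (2,2) → (1,2) → (1,3) → (2,3) → (3,3) → (3,2).
Since 5 matches the lower bound, it is optimal.

5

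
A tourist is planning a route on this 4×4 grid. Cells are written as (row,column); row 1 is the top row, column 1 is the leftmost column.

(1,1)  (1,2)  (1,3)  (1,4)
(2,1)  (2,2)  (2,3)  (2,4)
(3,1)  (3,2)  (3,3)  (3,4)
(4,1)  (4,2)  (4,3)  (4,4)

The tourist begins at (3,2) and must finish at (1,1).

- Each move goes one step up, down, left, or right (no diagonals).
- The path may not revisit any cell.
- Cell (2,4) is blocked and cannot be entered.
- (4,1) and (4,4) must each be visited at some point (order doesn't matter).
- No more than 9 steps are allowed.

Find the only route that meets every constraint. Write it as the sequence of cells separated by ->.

(3,2) -> (3,3) -> (3,4) -> (4,4) -> (4,3) -> (4,2) -> (4,1) -> (3,1) -> (2,1) -> (1,1)

The 9-move cap with required stops at (4,1), (4,4) leaves no slack for detours.
Route from (3,2): 2× right (reaching (3,4)), down to (4,4), 3× left (reaching (4,1)), 3× up (reaching (1,1)) — 9 moves in all.
Check: all required cells visited; 9 ≤ 9 moves.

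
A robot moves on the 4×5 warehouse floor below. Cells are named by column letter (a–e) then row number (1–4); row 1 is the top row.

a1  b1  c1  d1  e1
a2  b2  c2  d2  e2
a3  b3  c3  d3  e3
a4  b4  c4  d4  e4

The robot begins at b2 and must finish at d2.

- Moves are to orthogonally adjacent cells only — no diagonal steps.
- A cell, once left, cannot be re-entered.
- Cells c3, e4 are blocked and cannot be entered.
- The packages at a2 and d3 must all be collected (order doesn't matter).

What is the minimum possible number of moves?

Any route passes through a2 and d3 in some order between b2 and d2. Summing Manhattan distances along each leg and taking the cheapest ordering (b2 → a2 → d3 → d2) gives a lower bound of 1 + 4 + 1 = 6 moves.
The shortest route satisfying every rule uses 8 moves: b2 → a2 → a3 → a4 → b4 → c4 → d4 → d3 → d2.
The bound of 6 isn't tight here; checking systematically, no route of length 6 through 7 satisfies every constraint, so 8 is the minimum.

8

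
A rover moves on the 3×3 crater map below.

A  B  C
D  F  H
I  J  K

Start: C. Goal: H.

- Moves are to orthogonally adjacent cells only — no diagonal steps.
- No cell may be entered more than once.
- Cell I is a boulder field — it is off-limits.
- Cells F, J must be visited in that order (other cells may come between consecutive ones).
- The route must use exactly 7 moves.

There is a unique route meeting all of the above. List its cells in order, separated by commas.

The waypoints must appear in the order F, J, with no cell reused.
Route from C: left 2 to A, down 1 to D, right 1 to F, down 1 to J, right 1 to K, up 1 to H — 7 moves in all.
Check: order respected (F at step 4, J at step 5); 7 moves as required.

C, B, A, D, F, J, K, H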